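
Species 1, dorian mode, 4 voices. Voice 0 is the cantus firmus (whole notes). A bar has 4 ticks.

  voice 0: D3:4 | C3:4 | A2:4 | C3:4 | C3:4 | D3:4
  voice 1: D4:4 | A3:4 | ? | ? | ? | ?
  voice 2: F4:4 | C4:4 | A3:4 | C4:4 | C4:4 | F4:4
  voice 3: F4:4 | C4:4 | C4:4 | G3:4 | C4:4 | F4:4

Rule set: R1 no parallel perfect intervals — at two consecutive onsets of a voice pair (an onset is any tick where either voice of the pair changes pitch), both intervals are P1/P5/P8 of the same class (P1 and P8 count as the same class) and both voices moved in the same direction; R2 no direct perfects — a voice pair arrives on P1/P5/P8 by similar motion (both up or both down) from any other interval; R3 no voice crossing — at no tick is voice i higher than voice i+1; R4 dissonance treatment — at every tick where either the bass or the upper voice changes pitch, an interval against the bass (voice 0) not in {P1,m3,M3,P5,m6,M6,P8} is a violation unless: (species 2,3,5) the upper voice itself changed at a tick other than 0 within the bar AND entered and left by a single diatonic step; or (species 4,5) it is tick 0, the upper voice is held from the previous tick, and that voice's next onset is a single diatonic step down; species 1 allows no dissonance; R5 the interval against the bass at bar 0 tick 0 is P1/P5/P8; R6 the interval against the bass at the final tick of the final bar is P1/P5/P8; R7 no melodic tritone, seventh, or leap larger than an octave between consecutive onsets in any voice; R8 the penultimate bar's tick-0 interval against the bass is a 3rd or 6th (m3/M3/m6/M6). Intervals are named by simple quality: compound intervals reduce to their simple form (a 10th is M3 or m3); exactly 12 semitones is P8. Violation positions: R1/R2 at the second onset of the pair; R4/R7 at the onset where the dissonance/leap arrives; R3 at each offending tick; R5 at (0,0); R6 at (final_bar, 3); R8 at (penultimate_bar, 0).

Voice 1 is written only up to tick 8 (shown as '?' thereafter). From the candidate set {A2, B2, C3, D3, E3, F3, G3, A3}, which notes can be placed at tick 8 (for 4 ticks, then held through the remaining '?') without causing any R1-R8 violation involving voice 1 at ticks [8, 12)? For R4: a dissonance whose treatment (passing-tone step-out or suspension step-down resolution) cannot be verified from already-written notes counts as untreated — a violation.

A2: violates R2
B2: violates R4,R7
C3: legal
D3: violates R2,R4
E3: violates R2
F3: legal
G3: violates R4
A3: legal

{A3, C3, F3}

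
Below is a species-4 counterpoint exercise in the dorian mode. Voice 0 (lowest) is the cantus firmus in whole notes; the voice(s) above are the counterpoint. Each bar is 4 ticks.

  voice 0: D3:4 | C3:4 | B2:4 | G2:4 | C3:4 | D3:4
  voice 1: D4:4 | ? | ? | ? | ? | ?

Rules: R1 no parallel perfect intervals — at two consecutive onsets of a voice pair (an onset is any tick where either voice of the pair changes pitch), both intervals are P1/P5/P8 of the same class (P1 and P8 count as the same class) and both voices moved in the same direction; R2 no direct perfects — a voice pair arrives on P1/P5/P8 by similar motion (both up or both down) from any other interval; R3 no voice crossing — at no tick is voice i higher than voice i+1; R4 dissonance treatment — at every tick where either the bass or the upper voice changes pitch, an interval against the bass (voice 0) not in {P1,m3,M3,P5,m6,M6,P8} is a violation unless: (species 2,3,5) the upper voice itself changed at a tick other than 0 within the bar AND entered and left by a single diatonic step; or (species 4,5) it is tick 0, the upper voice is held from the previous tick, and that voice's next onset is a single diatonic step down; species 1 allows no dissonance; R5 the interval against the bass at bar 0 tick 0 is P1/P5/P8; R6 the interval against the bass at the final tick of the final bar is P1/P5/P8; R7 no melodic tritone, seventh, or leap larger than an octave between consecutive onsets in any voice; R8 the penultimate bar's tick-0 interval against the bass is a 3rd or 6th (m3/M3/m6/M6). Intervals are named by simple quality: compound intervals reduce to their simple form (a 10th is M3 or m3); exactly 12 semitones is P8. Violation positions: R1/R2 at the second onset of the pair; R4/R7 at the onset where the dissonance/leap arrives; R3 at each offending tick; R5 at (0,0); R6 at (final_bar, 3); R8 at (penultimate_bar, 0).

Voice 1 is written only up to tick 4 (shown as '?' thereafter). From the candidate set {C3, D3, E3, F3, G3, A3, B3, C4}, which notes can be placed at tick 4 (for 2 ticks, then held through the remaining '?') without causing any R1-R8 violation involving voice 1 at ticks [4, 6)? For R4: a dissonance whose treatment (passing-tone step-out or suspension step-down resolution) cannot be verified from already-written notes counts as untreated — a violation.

{A3}

C3: violates R1,R7
D3: violates R4
E3: violates R7
F3: violates R4
G3: violates R2
A3: legal
B3: violates R4
C4: violates R1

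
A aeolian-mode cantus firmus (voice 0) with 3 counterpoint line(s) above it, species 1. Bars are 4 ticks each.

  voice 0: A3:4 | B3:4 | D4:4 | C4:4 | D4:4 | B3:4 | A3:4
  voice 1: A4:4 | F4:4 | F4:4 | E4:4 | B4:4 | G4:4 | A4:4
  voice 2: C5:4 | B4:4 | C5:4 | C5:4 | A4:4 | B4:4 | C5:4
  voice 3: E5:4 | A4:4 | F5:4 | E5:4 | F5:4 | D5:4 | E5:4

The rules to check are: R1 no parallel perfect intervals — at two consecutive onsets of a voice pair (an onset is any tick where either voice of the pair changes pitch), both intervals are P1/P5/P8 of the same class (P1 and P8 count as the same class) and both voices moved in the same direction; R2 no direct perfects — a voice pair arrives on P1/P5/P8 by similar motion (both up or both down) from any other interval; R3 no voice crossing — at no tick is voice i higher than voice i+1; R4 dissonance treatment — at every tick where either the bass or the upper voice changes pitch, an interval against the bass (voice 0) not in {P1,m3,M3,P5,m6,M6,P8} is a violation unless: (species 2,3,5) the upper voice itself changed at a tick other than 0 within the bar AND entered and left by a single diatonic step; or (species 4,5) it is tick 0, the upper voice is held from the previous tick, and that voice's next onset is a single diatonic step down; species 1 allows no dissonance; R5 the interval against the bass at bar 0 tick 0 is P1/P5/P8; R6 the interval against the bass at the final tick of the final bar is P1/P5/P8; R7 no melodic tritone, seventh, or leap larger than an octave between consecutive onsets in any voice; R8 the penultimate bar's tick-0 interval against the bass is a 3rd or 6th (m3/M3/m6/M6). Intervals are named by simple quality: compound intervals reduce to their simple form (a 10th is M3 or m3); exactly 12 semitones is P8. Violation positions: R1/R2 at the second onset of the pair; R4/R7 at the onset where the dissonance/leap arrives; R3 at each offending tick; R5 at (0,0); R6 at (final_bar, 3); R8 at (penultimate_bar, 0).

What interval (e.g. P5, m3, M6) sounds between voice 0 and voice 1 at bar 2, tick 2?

m3

voice 0=D4 voice 1=F4 -> m3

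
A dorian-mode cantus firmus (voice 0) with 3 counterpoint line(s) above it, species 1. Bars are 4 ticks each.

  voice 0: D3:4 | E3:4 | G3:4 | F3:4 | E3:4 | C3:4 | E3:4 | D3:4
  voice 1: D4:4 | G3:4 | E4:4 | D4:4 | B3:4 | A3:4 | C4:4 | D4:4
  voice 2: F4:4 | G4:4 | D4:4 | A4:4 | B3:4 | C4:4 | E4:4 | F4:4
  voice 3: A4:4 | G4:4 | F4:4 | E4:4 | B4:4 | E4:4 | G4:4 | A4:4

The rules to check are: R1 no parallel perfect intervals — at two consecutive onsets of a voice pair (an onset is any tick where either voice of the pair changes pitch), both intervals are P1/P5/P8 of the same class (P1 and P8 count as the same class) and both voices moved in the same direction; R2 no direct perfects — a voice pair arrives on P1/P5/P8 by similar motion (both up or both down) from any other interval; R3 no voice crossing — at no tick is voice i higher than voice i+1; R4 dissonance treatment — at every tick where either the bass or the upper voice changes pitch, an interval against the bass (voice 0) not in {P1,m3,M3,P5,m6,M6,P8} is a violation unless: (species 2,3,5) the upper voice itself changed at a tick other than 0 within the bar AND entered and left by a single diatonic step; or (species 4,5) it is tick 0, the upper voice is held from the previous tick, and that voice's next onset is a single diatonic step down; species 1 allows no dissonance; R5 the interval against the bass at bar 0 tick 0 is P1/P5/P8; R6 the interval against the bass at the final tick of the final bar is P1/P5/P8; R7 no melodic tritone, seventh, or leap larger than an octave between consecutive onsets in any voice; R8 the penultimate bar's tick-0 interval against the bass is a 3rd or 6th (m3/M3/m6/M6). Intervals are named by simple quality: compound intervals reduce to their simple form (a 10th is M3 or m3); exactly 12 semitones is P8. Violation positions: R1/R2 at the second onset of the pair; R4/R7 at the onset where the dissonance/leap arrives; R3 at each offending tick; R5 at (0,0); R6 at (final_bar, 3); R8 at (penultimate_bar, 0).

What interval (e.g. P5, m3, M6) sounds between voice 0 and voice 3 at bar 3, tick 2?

M7

voice 0=F3 voice 3=E4 -> M7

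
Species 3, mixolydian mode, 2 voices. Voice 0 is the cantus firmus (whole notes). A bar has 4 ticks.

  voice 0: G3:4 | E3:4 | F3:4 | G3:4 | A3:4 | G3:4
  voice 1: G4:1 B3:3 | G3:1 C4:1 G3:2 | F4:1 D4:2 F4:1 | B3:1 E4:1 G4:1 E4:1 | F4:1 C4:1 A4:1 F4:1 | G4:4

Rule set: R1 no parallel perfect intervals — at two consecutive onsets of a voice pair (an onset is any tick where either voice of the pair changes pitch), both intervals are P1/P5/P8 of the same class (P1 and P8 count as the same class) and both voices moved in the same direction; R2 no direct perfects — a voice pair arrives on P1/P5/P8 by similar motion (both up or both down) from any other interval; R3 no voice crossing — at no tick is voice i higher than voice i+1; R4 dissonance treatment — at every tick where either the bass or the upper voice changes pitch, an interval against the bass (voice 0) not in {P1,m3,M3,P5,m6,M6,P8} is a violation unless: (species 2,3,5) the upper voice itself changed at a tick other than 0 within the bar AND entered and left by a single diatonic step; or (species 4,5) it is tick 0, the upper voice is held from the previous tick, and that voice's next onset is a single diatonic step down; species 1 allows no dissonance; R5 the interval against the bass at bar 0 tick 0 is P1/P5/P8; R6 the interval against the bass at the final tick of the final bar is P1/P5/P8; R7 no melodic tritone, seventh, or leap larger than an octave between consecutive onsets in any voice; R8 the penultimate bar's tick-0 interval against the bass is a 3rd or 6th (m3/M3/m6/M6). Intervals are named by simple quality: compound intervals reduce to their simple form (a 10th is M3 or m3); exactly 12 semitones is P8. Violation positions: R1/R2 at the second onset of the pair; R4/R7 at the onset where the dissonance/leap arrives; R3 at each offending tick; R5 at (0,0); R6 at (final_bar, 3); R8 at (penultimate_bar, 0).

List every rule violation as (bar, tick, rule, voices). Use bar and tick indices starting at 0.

(2, 0, R2, (0, 1))
(2, 0, R7, (1,))
(3, 0, R7, (1,))

bar 0: v0=G3 v1=G4 downbeat P8
bar 1: v0=E3 v1=G3 downbeat m3
bar 2: v0=F3 v1=F4 downbeat P8
bar 3: v0=G3 v1=B3 downbeat M3
bar 4: v0=A3 v1=F4 downbeat m6
bar 5: v0=G3 v1=G4 downbeat P8
  -> R2 @ bar 2 tick 0 v(0, 1): E3/G3 m3 -> F3/F4 P8 similar
  -> R7 @ bar 2 tick 0 v(1,): G3->F4 leap 10st
  -> R7 @ bar 3 tick 0 v(1,): F4->B3 leap 6st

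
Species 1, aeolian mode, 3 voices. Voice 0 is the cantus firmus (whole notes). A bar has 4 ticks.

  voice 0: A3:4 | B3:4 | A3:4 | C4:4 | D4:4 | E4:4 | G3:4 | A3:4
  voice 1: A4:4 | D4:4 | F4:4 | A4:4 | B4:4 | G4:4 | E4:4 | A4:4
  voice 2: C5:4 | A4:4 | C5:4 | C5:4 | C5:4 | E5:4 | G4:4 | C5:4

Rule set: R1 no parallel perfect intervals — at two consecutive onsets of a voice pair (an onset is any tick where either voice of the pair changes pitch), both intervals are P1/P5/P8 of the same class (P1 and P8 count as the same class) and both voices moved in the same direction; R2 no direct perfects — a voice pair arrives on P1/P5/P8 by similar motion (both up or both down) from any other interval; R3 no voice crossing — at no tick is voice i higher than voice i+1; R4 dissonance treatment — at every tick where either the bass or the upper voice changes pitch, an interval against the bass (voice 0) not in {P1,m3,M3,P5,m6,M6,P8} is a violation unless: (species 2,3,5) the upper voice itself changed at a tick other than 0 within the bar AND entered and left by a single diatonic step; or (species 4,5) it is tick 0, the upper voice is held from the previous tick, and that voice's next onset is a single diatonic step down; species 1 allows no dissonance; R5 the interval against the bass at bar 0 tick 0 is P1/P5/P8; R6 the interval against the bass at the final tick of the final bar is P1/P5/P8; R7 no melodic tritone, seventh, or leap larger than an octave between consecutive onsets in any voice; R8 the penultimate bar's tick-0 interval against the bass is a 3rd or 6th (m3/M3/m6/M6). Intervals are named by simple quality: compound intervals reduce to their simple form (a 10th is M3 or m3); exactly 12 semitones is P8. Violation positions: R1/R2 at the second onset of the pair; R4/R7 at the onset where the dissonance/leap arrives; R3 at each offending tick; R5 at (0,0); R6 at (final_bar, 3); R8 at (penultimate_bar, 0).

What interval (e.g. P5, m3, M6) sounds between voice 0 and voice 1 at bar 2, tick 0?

voice 0=A3 voice 1=F4 -> m6

m6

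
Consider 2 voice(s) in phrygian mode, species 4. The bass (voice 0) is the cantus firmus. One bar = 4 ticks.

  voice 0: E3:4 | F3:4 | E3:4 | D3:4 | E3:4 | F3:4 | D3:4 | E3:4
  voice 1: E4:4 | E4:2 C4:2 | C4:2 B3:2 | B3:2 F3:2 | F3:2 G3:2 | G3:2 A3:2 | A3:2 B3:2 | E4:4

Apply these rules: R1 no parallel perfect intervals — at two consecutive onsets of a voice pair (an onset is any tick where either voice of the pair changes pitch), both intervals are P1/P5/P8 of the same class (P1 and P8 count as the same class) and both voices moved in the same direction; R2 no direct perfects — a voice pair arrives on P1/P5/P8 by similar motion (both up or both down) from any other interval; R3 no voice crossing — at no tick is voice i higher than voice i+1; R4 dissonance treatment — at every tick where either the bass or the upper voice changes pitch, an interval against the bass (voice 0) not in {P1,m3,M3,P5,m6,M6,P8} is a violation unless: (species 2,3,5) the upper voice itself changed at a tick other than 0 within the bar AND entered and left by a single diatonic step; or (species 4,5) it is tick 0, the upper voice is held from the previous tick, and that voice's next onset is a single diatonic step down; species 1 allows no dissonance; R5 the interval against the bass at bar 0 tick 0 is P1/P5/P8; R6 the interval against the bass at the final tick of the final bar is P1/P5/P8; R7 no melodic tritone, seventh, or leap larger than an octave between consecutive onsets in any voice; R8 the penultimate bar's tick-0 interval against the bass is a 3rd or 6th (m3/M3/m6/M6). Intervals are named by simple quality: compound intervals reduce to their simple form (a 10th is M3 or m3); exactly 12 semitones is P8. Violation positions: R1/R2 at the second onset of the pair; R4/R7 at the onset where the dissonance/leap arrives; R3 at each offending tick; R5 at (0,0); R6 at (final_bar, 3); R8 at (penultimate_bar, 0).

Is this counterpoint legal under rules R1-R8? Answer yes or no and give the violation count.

bar 0: v0=E3 v1=E4 (P8)
bar 1: v0=F3 v1=E4 (M7)
bar 2: v0=E3 v1=C4 (m6)
bar 3: v0=D3 v1=B3 (M6)
bar 4: v0=E3 v1=F3 (m2)
bar 5: v0=F3 v1=G3 (M2)
bar 6: v0=D3 v1=A3 (P5)
bar 7: v0=E3 v1=E4 (P8)
  R4 @ bar1.0: F3/E4 M7 untreated
  R7 @ bar3.2: B3->F3 leap 6st
  R4 @ bar4.0: E3/F3 m2 untreated
  R4 @ bar5.0: F3/G3 M2 untreated
  R8 @ bar6.0: penult P5 not 3rd/6th
  R2 @ bar7.0: D3/B3 M6 -> E3/E4 P8 similar

No (6 violations)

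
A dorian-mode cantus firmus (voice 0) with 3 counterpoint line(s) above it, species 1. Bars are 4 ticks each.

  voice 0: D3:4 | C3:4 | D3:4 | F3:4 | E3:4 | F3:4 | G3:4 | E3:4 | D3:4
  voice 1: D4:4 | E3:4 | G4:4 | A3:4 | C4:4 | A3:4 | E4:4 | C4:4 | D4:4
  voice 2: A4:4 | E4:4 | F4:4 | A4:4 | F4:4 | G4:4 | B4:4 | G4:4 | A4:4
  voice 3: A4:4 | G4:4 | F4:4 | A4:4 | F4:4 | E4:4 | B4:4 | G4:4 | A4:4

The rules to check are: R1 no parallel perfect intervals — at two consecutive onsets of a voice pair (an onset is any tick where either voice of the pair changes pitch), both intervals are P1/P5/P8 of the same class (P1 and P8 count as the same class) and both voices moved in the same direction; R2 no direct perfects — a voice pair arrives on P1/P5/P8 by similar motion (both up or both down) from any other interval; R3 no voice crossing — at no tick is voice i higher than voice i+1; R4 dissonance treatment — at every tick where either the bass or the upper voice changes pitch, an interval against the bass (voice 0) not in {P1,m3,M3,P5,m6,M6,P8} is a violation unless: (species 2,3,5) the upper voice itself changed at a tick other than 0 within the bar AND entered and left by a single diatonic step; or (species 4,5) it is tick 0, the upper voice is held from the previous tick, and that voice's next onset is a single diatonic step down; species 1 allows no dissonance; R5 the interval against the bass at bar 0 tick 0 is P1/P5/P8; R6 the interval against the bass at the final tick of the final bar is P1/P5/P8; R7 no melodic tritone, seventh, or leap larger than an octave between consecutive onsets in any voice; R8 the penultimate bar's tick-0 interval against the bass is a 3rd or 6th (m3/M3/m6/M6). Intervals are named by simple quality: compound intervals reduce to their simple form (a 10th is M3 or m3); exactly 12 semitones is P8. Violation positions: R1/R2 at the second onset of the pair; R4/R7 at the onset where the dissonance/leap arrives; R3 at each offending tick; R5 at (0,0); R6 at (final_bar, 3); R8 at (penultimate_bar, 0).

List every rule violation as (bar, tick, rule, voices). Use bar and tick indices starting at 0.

bar 0: v0=D3 v1=D4 v2=A4 v3=A4 downbeat P5
bar 1: v0=C3 v1=E3 v2=E4 v3=G4 downbeat P5
bar 2: v0=D3 v1=G4 v2=F4 v3=F4 downbeat m3
bar 3: v0=F3 v1=A3 v2=A4 v3=A4 downbeat M3
bar 4: v0=E3 v1=C4 v2=F4 v3=F4 downbeat m2
bar 5: v0=F3 v1=A3 v2=G4 v3=E4 downbeat M7
bar 6: v0=G3 v1=E4 v2=B4 v3=B4 downbeat M3
bar 7: v0=E3 v1=C4 v2=G4 v3=G4 downbeat m3
bar 8: v0=D3 v1=D4 v2=A4 v3=A4 downbeat P5
  -> R1 @ bar 1 tick 0 v(0, 3): D3/A4 P5 -> C3/G4 P5 similar
  -> R2 @ bar 1 tick 0 v(1, 2): D4/A4 P5 -> E3/E4 P8 similar
  -> R7 @ bar 1 tick 0 v(1,): D4->E3 leap 10st
  -> R3 @ bar 2 tick 0 v(1, 2): G4 above F4
  -> R4 @ bar 2 tick 0 v(0, 1): D3/G4 P4 untreated
  -> R7 @ bar 2 tick 0 v(1,): E3->G4 leap 15st
  -> R3 @ bar 2 tick 1 v(1, 2): G4 above F4
  -> R3 @ bar 2 tick 2 v(1, 2): G4 above F4
  -> R3 @ bar 2 tick 3 v(1, 2): G4 above F4
  -> R1 @ bar 3 tick 0 v(2, 3): F4/F4 P1 -> A4/A4 P1 similar
  -> R7 @ bar 3 tick 0 v(1,): G4->A3 leap 10st
  -> R1 @ bar 4 tick 0 v(2, 3): A4/A4 P1 -> F4/F4 P1 similar
  -> R4 @ bar 4 tick 0 v(0, 2): E3/F4 m2 untreated
  -> R4 @ bar 4 tick 0 v(0, 3): E3/F4 m2 untreated
  -> R2 @ bar 5 tick 0 v(1, 3): C4/F4 P4 -> A3/E4 P5 similar
  -> R3 @ bar 5 tick 0 v(2, 3): G4 above E4
  -> R4 @ bar 5 tick 0 v(0, 2): F3/G4 M2 untreated
  -> R4 @ bar 5 tick 0 v(0, 3): F3/E4 M7 untreated
  -> R3 @ bar 5 tick 1 v(2, 3): G4 above E4
  -> R3 @ bar 5 tick 2 v(2, 3): G4 above E4
  -> R3 @ bar 5 tick 3 v(2, 3): G4 above E4
  -> R1 @ bar 6 tick 0 v(1, 3): A3/E4 P5 -> E4/B4 P5 similar
  -> R2 @ bar 6 tick 0 v(1, 2): A3/G4 m7 -> E4/B4 P5 similar
  -> R2 @ bar 6 tick 0 v(2, 3): G4/E4 m3 -> B4/B4 P1 similar
  -> R1 @ bar 7 tick 0 v(1, 2): E4/B4 P5 -> C4/G4 P5 similar
  -> R1 @ bar 7 tick 0 v(1, 3): E4/B4 P5 -> C4/G4 P5 similar
  -> R1 @ bar 7 tick 0 v(2, 3): B4/B4 P1 -> G4/G4 P1 similar
  -> R1 @ bar 8 tick 0 v(1, 2): C4/G4 P5 -> D4/A4 P5 similar
  -> R1 @ bar 8 tick 0 v(1, 3): C4/G4 P5 -> D4/A4 P5 similar
  -> R1 @ bar 8 tick 0 v(2, 3): G4/G4 P1 -> A4/A4 P1 similar

(1, 0, R1, (0, 3))
(1, 0, R2, (1, 2))
(1, 0, R7, (1,))
(2, 0, R3, (1, 2))
(2, 0, R4, (0, 1))
(2, 0, R7, (1,))
(2, 1, R3, (1, 2))
(2, 2, R3, (1, 2))
(2, 3, R3, (1, 2))
(3, 0, R1, (2, 3))
(3, 0, R7, (1,))
(4, 0, R1, (2, 3))
(4, 0, R4, (0, 2))
(4, 0, R4, (0, 3))
(5, 0, R2, (1, 3))
(5, 0, R3, (2, 3))
(5, 0, R4, (0, 2))
(5, 0, R4, (0, 3))
(5, 1, R3, (2, 3))
(5, 2, R3, (2, 3))
(5, 3, R3, (2, 3))
(6, 0, R1, (1, 3))
(6, 0, R2, (1, 2))
(6, 0, R2, (2, 3))
(7, 0, R1, (1, 2))
(7, 0, R1, (1, 3))
(7, 0, R1, (2, 3))
(8, 0, R1, (1, 2))
(8, 0, R1, (1, 3))
(8, 0, R1, (2, 3))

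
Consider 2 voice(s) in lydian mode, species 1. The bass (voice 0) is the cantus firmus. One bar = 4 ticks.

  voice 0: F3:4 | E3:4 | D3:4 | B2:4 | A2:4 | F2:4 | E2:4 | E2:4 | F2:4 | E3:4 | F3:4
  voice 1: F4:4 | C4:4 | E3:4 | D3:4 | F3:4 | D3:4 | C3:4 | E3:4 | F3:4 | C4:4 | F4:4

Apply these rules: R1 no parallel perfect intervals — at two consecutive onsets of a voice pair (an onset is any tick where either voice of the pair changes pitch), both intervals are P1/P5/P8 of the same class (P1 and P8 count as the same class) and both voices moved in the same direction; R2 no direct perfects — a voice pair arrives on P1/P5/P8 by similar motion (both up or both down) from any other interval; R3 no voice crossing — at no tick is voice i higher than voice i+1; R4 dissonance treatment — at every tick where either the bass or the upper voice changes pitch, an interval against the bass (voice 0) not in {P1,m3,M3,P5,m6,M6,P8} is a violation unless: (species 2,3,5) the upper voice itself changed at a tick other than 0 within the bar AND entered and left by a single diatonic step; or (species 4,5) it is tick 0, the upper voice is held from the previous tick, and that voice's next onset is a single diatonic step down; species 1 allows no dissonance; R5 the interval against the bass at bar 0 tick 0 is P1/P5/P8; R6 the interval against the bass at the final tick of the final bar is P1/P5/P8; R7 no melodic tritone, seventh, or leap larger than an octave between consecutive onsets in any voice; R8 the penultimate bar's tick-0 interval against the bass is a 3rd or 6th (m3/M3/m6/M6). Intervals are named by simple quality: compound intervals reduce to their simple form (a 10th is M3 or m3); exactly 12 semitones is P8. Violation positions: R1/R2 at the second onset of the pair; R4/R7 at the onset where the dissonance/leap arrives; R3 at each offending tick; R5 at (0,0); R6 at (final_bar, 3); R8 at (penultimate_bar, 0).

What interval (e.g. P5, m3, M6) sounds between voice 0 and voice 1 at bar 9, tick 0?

voice 0=E3 voice 1=C4 -> m6

m6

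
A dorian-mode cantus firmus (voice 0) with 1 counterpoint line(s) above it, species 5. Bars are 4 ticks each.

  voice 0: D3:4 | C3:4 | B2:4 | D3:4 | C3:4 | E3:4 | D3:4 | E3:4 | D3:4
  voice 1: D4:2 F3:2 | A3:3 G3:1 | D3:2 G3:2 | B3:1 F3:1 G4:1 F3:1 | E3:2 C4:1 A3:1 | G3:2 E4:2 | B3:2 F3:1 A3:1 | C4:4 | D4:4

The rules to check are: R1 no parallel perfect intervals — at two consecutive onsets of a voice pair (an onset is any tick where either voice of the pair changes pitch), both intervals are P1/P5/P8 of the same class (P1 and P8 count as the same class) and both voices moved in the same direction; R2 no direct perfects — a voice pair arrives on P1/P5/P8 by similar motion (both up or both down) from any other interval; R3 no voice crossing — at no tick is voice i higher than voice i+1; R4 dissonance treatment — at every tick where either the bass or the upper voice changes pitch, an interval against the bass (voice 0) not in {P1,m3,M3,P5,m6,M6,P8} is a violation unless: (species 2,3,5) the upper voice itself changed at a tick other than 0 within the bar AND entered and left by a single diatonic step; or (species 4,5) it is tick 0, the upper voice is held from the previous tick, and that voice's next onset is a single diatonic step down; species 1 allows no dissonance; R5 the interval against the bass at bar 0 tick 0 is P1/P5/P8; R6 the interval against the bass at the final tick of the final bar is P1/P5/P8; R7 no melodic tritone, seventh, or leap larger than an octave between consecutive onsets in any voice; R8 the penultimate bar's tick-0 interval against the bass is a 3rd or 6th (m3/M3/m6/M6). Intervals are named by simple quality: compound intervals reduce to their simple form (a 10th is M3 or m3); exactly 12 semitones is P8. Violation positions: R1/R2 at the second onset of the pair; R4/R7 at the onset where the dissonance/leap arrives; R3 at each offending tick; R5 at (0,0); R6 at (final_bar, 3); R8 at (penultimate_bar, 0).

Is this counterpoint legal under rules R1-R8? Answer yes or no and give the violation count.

No (5 violations)

bar 0: v0=D3 v1=D4 (P8)
bar 1: v0=C3 v1=A3 (M6)
bar 2: v0=B2 v1=D3 (m3)
bar 3: v0=D3 v1=B3 (M6)
bar 4: v0=C3 v1=E3 (M3)
bar 5: v0=E3 v1=G3 (m3)
bar 6: v0=D3 v1=B3 (M6)
bar 7: v0=E3 v1=C4 (m6)
bar 8: v0=D3 v1=D4 (P8)
  R7 @ bar3.1: B3->F3 leap 6st
  R4 @ bar3.2: D3/G4 P4 untreated
  R7 @ bar3.2: F3->G4 leap 14st
  R7 @ bar3.3: G4->F3 leap 14st
  R7 @ bar6.2: B3->F3 leap 6st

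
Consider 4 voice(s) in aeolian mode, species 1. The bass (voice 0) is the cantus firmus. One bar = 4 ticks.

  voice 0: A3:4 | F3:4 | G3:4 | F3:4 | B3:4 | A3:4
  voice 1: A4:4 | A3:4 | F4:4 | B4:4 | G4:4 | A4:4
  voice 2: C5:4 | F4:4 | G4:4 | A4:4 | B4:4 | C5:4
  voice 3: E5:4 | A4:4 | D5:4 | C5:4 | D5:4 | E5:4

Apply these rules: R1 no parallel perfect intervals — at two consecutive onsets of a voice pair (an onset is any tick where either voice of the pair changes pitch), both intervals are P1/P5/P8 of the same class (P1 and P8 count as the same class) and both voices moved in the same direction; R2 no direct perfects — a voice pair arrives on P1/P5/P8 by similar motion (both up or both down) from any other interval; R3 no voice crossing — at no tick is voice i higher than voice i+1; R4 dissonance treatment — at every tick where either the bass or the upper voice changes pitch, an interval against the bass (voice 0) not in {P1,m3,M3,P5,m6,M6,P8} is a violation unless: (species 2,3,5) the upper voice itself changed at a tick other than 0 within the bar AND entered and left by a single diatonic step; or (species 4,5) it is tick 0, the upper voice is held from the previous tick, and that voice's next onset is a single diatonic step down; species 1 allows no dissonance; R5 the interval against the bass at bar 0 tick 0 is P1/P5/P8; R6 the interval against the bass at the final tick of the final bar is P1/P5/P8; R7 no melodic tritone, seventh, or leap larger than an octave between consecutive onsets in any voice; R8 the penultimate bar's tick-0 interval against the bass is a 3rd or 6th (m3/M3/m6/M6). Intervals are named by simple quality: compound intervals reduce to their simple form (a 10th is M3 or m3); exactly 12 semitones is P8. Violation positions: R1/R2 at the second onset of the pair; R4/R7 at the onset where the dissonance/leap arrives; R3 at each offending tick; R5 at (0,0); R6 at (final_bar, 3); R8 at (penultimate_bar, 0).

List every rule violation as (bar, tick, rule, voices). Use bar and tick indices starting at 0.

bar 0: v0=A3 v1=A4 v2=C5 v3=E5 downbeat P5
bar 1: v0=F3 v1=A3 v2=F4 v3=A4 downbeat M3
bar 2: v0=G3 v1=F4 v2=G4 v3=D5 downbeat P5
bar 3: v0=F3 v1=B4 v2=A4 v3=C5 downbeat P5
bar 4: v0=B3 v1=G4 v2=B4 v3=D5 downbeat m3
bar 5: v0=A3 v1=A4 v2=C5 v3=E5 downbeat P5
  -> R5 @ bar 0 tick 0 v(0, 2): opens on m3
  -> R2 @ bar 1 tick 0 v(0, 2): A3/C5 m3 -> F3/F4 P8 similar
  -> R2 @ bar 1 tick 0 v(1, 3): A4/E5 P5 -> A3/A4 P8 similar
  -> R1 @ bar 2 tick 0 v(0, 2): F3/F4 P8 -> G3/G4 P8 similar
  -> R2 @ bar 2 tick 0 v(0, 3): F3/A4 M3 -> G3/D5 P5 similar
  -> R2 @ bar 2 tick 0 v(2, 3): F4/A4 M3 -> G4/D5 P5 similar
  -> R4 @ bar 2 tick 0 v(0, 1): G3/F4 m7 untreated
  -> R1 @ bar 3 tick 0 v(0, 3): G3/D5 P5 -> F3/C5 P5 similar
  -> R3 @ bar 3 tick 0 v(1, 2): B4 above A4
  -> R4 @ bar 3 tick 0 v(0, 1): F3/B4 TT untreated
  -> R7 @ bar 3 tick 0 v(1,): F4->B4 leap 6st
  -> R3 @ bar 3 tick 1 v(1, 2): B4 above A4
  -> R3 @ bar 3 tick 2 v(1, 2): B4 above A4
  -> R3 @ bar 3 tick 3 v(1, 2): B4 above A4
  -> R2 @ bar 4 tick 0 v(0, 2): F3/A4 M3 -> B3/B4 P8 similar
  -> R7 @ bar 4 tick 0 v(0,): F3->B3 leap 6st
  -> R8 @ bar 4 tick 0 v(0, 2): penult P8 not 3rd/6th
  -> R1 @ bar 5 tick 0 v(1, 3): G4/D5 P5 -> A4/E5 P5 similar
  -> R6 @ bar 5 tick 3 v(0, 2): closes on m3

(0, 0, R5, (0, 2))
(1, 0, R2, (0, 2))
(1, 0, R2, (1, 3))
(2, 0, R1, (0, 2))
(2, 0, R2, (0, 3))
(2, 0, R2, (2, 3))
(2, 0, R4, (0, 1))
(3, 0, R1, (0, 3))
(3, 0, R3, (1, 2))
(3, 0, R4, (0, 1))
(3, 0, R7, (1,))
(3, 1, R3, (1, 2))
(3, 2, R3, (1, 2))
(3, 3, R3, (1, 2))
(4, 0, R2, (0, 2))
(4, 0, R7, (0,))
(4, 0, R8, (0, 2))
(5, 0, R1, (1, 3))
(5, 3, R6, (0, 2))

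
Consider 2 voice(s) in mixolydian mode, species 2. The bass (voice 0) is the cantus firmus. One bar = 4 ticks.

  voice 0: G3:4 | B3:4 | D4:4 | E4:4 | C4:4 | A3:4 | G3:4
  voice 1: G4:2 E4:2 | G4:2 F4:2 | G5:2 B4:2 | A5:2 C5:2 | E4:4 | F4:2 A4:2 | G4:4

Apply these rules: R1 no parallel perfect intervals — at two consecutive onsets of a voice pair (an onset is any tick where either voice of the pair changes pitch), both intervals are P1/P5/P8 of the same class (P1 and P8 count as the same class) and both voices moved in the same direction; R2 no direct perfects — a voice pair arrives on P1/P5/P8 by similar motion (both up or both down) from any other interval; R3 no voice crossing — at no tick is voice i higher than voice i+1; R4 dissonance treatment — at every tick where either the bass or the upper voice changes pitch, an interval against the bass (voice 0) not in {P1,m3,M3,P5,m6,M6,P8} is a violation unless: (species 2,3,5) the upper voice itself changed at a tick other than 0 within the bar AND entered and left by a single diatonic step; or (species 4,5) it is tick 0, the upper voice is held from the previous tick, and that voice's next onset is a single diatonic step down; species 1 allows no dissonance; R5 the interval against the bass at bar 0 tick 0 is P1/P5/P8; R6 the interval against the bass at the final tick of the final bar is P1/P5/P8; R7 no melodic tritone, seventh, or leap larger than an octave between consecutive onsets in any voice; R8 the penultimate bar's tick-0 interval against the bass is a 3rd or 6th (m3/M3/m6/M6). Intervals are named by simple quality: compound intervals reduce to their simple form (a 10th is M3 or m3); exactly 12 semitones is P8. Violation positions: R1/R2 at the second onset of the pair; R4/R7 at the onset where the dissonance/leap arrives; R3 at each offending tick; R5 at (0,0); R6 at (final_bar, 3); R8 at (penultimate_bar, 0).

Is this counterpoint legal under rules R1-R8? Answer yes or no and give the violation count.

No (6 violations)

bar 0: v0=G3 v1=G4 (P8)
bar 1: v0=B3 v1=G4 (m6)
bar 2: v0=D4 v1=G5 (P4)
bar 3: v0=E4 v1=A5 (P4)
bar 4: v0=C4 v1=E4 (M3)
bar 5: v0=A3 v1=F4 (m6)
bar 6: v0=G3 v1=G4 (P8)
  R4 @ bar1.2: B3/F4 TT untreated
  R4 @ bar2.0: D4/G5 P4 untreated
  R7 @ bar2.0: F4->G5 leap 14st
  R4 @ bar3.0: E4/A5 P4 untreated
  R7 @ bar3.0: B4->A5 leap 10st
  R1 @ bar6.0: A3/A4 P8 -> G3/G4 P8 similar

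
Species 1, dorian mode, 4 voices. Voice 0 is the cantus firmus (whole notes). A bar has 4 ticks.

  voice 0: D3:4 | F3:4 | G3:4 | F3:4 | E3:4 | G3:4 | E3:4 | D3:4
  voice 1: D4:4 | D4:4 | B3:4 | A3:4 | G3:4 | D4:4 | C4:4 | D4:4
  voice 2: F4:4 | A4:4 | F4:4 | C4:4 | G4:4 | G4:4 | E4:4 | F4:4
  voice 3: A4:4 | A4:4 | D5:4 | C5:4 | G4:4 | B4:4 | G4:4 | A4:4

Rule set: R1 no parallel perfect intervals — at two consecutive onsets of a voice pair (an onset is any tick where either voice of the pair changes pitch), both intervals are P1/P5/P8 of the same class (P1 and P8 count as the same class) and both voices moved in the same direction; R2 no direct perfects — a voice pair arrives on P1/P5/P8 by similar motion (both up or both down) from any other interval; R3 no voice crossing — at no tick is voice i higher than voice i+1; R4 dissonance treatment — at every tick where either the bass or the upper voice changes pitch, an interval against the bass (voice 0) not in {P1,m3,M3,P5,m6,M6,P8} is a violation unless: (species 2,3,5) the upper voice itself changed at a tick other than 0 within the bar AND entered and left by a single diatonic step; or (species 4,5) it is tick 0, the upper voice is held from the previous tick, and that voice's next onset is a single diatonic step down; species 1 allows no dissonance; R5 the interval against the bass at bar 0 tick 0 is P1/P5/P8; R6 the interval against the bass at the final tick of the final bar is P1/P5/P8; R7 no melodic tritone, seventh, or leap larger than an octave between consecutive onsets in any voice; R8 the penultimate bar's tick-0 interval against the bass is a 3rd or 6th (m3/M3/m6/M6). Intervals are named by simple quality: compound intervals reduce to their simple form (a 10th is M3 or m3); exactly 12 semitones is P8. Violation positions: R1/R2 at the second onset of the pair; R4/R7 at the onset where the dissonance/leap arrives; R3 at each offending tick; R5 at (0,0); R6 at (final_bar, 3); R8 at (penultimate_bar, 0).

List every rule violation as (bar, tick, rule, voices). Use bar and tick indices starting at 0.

bar 0: v0=D3 v1=D4 v2=F4 v3=A4 downbeat P5
bar 1: v0=F3 v1=D4 v2=A4 v3=A4 downbeat M3
bar 2: v0=G3 v1=B3 v2=F4 v3=D5 downbeat P5
bar 3: v0=F3 v1=A3 v2=C4 v3=C5 downbeat P5
bar 4: v0=E3 v1=G3 v2=G4 v3=G4 downbeat m3
bar 5: v0=G3 v1=D4 v2=G4 v3=B4 downbeat M3
bar 6: v0=E3 v1=C4 v2=E4 v3=G4 downbeat m3
bar 7: v0=D3 v1=D4 v2=F4 v3=A4 downbeat P5
  -> R5 @ bar 0 tick 0 v(0, 2): opens on m3
  -> R2 @ bar 2 tick 0 v(0, 3): F3/A4 M3 -> G3/D5 P5 similar
  -> R4 @ bar 2 tick 0 v(0, 2): G3/F4 m7 untreated
  -> R1 @ bar 3 tick 0 v(0, 3): G3/D5 P5 -> F3/C5 P5 similar
  -> R2 @ bar 3 tick 0 v(0, 2): G3/F4 m7 -> F3/C4 P5 similar
  -> R2 @ bar 3 tick 0 v(2, 3): F4/D5 M6 -> C4/C5 P8 similar
  -> R2 @ bar 4 tick 0 v(1, 3): A3/C5 m3 -> G3/G4 P8 similar
  -> R2 @ bar 5 tick 0 v(0, 1): E3/G3 m3 -> G3/D4 P5 similar
  -> R1 @ bar 6 tick 0 v(0, 2): G3/G4 P8 -> E3/E4 P8 similar
  -> R2 @ bar 6 tick 0 v(1, 3): D4/B4 M6 -> C4/G4 P5 similar
  -> R8 @ bar 6 tick 0 v(0, 2): penult P8 not 3rd/6th
  -> R1 @ bar 7 tick 0 v(1, 3): C4/G4 P5 -> D4/A4 P5 similar
  -> R6 @ bar 7 tick 3 v(0, 2): closes on m3

(0, 0, R5, (0, 2))
(2, 0, R2, (0, 3))
(2, 0, R4, (0, 2))
(3, 0, R1, (0, 3))
(3, 0, R2, (0, 2))
(3, 0, R2, (2, 3))
(4, 0, R2, (1, 3))
(5, 0, R2, (0, 1))
(6, 0, R1, (0, 2))
(6, 0, R2, (1, 3))
(6, 0, R8, (0, 2))
(7, 0, R1, (1, 3))
(7, 3, R6, (0, 2))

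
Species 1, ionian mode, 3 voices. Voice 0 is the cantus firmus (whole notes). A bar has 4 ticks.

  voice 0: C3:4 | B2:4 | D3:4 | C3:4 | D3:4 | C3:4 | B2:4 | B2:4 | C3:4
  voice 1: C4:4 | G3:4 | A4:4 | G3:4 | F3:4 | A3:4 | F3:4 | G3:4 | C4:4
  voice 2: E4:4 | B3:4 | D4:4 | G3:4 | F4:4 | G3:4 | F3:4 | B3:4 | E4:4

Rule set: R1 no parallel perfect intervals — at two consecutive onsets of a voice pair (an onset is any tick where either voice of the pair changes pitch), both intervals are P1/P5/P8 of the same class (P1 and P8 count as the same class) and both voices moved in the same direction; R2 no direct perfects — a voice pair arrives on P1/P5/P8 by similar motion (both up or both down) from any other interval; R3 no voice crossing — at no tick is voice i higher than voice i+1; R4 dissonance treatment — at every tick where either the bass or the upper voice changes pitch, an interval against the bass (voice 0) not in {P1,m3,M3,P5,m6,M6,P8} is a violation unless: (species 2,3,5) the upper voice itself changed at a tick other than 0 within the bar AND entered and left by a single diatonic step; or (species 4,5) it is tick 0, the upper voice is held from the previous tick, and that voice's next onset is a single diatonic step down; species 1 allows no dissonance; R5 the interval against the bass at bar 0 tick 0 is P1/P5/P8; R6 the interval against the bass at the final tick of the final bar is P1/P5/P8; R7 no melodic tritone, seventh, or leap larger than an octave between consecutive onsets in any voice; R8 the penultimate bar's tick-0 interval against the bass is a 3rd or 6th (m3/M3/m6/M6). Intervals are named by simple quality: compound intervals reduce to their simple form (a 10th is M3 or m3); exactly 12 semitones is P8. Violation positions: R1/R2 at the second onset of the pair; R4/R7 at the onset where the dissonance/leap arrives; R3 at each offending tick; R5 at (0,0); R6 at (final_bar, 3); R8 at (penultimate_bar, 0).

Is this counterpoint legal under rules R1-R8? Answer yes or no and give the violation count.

No (28 violations)

bar 0: v0=C3 v1=C4 v2=E4 (M3)
bar 1: v0=B2 v1=G3 v2=B3 (P8)
bar 2: v0=D3 v1=A4 v2=D4 (P8)
bar 3: v0=C3 v1=G3 v2=G3 (P5)
bar 4: v0=D3 v1=F3 v2=F4 (m3)
bar 5: v0=C3 v1=A3 v2=G3 (P5)
bar 6: v0=B2 v1=F3 v2=F3 (TT)
bar 7: v0=B2 v1=G3 v2=B3 (P8)
bar 8: v0=C3 v1=C4 v2=E4 (M3)
  R5 @ bar0.0: opens on M3
  R2 @ bar1.0: C3/E4 M3 -> B2/B3 P8 similar
  R1 @ bar2.0: B2/B3 P8 -> D3/D4 P8 similar
  R2 @ bar2.0: B2/G3 m6 -> D3/A4 P5 similar
  R2 @ bar2.0: G3/B3 M3 -> A4/D4 P5 similar
  R3 @ bar2.0: A4 above D4
  R7 @ bar2.0: G3->A4 leap 14st
  R3 @ bar2.1: A4 above D4
  R3 @ bar2.2: A4 above D4
  R3 @ bar2.3: A4 above D4
  R1 @ bar3.0: D3/A4 P5 -> C3/G3 P5 similar
  R2 @ bar3.0: D3/D4 P8 -> C3/G3 P5 similar
  R2 @ bar3.0: A4/D4 P5 -> G3/G3 P1 similar
  R7 @ bar3.0: A4->G3 leap 14st
  R7 @ bar4.0: G3->F4 leap 10st
  R2 @ bar5.0: D3/F4 m3 -> C3/G3 P5 similar
  R3 @ bar5.0: A3 above G3
  R7 @ bar5.0: F4->G3 leap 10st
  R3 @ bar5.1: A3 above G3
  R3 @ bar5.2: A3 above G3
  R3 @ bar5.3: A3 above G3
  R2 @ bar6.0: A3/G3 M2 -> F3/F3 P1 similar
  R4 @ bar6.0: B2/F3 TT untreated
  R4 @ bar6.0: B2/F3 TT untreated
  R7 @ bar7.0: F3->B3 leap 6st
  R8 @ bar7.0: penult P8 not 3rd/6th
  R2 @ bar8.0: B2/G3 m6 -> C3/C4 P8 similar
  R6 @ bar8.3: closes on M3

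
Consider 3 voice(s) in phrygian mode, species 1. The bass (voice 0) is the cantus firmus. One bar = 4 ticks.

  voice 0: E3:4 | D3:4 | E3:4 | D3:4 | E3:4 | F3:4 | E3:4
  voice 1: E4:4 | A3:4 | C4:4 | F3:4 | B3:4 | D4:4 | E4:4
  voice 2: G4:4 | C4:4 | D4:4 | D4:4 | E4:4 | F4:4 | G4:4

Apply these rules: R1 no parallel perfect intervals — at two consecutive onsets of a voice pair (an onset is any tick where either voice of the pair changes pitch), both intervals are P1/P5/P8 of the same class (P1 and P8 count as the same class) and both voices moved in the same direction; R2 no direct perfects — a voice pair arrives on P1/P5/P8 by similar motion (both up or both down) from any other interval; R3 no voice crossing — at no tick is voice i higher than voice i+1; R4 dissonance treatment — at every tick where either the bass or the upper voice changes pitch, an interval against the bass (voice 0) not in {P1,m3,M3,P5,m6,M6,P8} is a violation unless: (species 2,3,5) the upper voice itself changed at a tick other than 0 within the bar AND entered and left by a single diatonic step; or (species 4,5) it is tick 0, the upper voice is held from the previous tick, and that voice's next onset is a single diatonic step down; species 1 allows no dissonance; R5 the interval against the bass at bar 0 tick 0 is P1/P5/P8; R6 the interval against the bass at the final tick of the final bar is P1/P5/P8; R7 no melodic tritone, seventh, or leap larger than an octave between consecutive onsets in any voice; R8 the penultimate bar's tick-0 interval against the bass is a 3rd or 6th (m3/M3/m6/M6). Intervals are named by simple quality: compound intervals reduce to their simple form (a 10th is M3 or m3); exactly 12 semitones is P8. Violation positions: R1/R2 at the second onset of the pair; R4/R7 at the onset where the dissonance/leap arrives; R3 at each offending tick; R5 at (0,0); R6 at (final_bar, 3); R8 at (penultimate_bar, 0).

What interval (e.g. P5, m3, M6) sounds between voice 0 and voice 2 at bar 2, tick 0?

voice 0=E3 voice 2=D4 -> m7

m7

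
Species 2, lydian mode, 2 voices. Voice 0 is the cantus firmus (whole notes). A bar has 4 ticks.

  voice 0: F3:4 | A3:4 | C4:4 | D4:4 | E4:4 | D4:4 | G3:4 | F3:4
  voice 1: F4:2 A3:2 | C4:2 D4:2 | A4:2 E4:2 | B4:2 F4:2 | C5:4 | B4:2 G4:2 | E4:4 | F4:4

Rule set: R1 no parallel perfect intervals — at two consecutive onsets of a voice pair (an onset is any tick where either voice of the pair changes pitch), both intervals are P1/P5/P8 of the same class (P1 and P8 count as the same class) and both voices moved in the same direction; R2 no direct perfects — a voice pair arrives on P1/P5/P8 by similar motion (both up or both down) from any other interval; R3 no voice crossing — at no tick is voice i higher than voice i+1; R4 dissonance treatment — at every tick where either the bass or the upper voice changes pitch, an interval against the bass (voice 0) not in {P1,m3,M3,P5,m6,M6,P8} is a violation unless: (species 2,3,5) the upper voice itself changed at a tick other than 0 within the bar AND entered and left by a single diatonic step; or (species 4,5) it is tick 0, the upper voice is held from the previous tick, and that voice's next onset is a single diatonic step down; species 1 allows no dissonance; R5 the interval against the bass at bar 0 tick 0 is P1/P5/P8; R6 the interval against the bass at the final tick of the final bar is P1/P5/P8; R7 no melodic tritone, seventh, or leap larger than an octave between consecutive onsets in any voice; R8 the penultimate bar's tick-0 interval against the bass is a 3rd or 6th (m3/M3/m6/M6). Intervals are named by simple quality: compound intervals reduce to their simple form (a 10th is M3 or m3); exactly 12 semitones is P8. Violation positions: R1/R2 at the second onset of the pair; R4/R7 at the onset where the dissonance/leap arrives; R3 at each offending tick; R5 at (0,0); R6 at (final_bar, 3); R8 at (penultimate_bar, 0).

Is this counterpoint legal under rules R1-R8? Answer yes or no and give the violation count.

bar 0: v0=F3 v1=F4 (P8)
bar 1: v0=A3 v1=C4 (m3)
bar 2: v0=C4 v1=A4 (M6)
bar 3: v0=D4 v1=B4 (M6)
bar 4: v0=E4 v1=C5 (m6)
bar 5: v0=D4 v1=B4 (M6)
bar 6: v0=G3 v1=E4 (M6)
bar 7: v0=F3 v1=F4 (P8)
  R4 @ bar1.2: A3/D4 P4 untreated
  R7 @ bar3.2: B4->F4 leap 6st
  R4 @ bar5.2: D4/G4 P4 untreated

No (3 violations)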